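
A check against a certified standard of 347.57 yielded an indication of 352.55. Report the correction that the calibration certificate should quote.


Correction = standard - reading
= 347.57 - 352.55
= -4.9800

-4.9800


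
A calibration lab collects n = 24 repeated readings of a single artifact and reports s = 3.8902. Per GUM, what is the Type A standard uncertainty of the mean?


u_A = s / sqrt(n)
u_A = 3.8902 / sqrt(24)
u_A = 3.8902 / 4.8989795
u_A = 0.7941

0.7941


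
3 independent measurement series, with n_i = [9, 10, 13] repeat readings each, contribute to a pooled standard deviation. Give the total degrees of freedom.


nu = sum_i (n_i - 1)
nu = ((9 - 1) + (10 - 1) + (13 - 1))
nu = 8 + 9 + 12
nu = 29

29


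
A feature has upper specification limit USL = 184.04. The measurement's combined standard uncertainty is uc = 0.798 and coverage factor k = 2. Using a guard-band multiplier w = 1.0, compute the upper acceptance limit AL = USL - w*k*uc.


U = k * uc = 2 * 0.798 = 1.596
guard band g = w * U = 1.0 * 1.596 = 1.596
AL = USL - g = 184.04 - 1.596
AL = 182.4440

182.4440


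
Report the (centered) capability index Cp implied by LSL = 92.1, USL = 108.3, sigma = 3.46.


Cp = (USL - LSL) / (6 * sigma)
= (108.3 - 92.1) / (6 * 3.46)
= 16.2000 / 20.7600
= 0.7803

0.7803


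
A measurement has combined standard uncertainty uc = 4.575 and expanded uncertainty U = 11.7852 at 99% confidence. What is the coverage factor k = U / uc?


k = U / uc
k = 11.7852 / 4.575
k = 2.576

2.576


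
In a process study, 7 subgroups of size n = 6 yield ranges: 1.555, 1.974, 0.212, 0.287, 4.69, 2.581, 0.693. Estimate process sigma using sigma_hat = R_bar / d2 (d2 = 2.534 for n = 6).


R_bar = (1.555 + 1.974 + 0.212 + 0.287 + 4.69 + 2.581 + 0.693) / 7
R_bar = 11.992 / 7 = 1.7131429
sigma_hat = R_bar / d2 = 1.7131429 / 2.534 = 0.6761

0.6761


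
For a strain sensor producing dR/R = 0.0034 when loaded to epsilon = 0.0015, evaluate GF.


GF = (dR/R) / epsilon
= 0.0034 / 0.0015
= 2.2667

2.2667


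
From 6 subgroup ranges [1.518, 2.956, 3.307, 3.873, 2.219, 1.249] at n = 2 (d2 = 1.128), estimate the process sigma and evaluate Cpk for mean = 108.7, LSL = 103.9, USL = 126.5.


R_bar = (1.518 + 2.956 + 3.307 + 3.873 + 2.219 + 1.249) / 6 = 2.5203333
sigma = R_bar / d2 = 2.5203333 / 1.128 = 2.234338
Cp = (USL - LSL)/(6*sigma) = (126.5 - 103.9)/(6*2.234338) = 1.6858
Cpu = (126.5 - 108.7)/(3*2.234338) = 2.6555
Cpl = (108.7 - 103.9)/(3*2.234338) = 0.7161
Cpk = min(Cpu, Cpl) = 0.7161

0.7161


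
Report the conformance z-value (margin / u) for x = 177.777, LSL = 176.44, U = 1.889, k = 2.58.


u = U / k = 1.889 / 2.58 = 0.73217054
margin = |LSL - x| = |176.44 - 177.777| = 1.337
z = margin / u = 1.337 / 0.73217054
z = 1.8261

1.8261


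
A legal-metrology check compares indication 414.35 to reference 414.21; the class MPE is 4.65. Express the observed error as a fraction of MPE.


e = indication - reference = 414.35 - 414.21 = 0.1400
|e| = 0.1400
ratio = |e| / MPE = 0.1400 / 4.65
ratio = 0.0301

0.0301


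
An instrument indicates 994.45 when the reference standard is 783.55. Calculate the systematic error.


Systematic error = measured - true
= 994.45 - 783.55
= 210.9000

210.9000


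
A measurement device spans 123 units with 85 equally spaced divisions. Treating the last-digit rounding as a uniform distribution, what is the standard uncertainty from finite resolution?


resolution = range / divisions
resolution = 123 / 85 = 1.4470588
u_res = resolution / (2*sqrt(3))
u_res = 1.4470588 / 3.4641016
u_res = 0.4177

0.4177


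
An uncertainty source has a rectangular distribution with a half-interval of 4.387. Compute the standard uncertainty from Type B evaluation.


u_B = half_width / sqrt(3)
u_B = 4.387 / 1.7320508
u_B = 2.5328

2.5328


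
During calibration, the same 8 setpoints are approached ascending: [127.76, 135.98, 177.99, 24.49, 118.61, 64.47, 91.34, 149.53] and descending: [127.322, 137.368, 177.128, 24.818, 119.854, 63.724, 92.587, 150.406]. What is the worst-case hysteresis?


|127.76 - 127.322| = 0.4380
|135.98 - 137.368| = 1.3880
|177.99 - 177.128| = 0.8620
|24.49 - 24.818| = 0.3280
|118.61 - 119.854| = 1.2440
|64.47 - 63.724| = 0.7460
|91.34 - 92.587| = 1.2470
|149.53 - 150.406| = 0.8760
hysteresis = max(diffs) = 1.3880

1.3880


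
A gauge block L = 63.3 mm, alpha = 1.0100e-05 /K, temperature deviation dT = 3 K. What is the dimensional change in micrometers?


dL = L * alpha * dT
= 63.3 * 1.0100e-05 * 3
= 0.0019180 mm
dL_um = 0.0019180 * 1000 = 1.9180 um

1.9180


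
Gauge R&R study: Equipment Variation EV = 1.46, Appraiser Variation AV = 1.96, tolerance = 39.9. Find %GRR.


GRR = sqrt(EV^2 + AV^2) = sqrt(1.46^2 + 1.96^2) = 2.4440131
%GRR = GRR / tol * 100 = 2.4440131 / 39.9 * 100
%GRR = 6.1253

6.1253


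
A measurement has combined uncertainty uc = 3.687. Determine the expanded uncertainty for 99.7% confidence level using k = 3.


U = k * uc
U = 3 * 3.687
U = 11.0610

11.0610


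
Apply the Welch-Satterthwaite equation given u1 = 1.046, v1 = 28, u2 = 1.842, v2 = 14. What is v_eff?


uc = sqrt(u1^2 + u2^2) = sqrt(1.046^2 + 1.842^2) = 2.1182729
v_eff = uc^4 / (u1^4/v1 + u2^4/v2)
= 2.1182729^4 / (1.046^4/28 + 1.842^4/14)
= 20.133888 / 0.86505354
v_eff = 23.2747

23.2747


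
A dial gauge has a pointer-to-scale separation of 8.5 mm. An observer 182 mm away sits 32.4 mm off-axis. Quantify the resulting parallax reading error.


error = h * offset / d
= 8.5 * 32.4 / 182
= 1.5132

1.5132


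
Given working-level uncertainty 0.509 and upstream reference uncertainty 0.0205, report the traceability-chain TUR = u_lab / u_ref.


TUR = u_lab / u_ref
= 0.509 / 0.0205
= 24.8293

24.8293


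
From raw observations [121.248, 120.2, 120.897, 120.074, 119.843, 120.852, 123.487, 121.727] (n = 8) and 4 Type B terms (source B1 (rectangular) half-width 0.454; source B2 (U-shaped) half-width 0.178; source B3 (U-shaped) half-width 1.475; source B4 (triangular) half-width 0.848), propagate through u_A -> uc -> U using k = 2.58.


mean = (121.248 + 120.2 + 120.897 + 120.074 + 119.843 + 120.852 + 123.487 + 121.727) / 8 = 121.041
s = sqrt(sum((x - mean)^2)/(n-1)) = 1.1729323
u_A = s / sqrt(n) = 1.1729323 / sqrt(8) = 0.41469419
u_B1 = 0.454 / sqrt(3) = 0.26211702
u_B2 = 0.178 / sqrt(2) = 0.12586501
u_B3 = 1.475 / sqrt(2) = 1.0429825
u_B4 = 0.848 / sqrt(6) = 0.34619455
uc = sqrt(0.41469419^2 + 0.26211702^2 + 0.12586501^2 + 1.0429825^2 + 0.34619455^2) = 1.2100338
U = k * uc = 2.58 * 1.2100338
U = 3.1219

3.1219


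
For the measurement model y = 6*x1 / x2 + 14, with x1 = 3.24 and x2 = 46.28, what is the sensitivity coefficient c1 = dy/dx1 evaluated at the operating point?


y = 6*x1 / x2 + 14
dy/dx1 = 6/x2
Evaluate at x2 = 46.28: c1 = 6 / 46.28
c1 = 0.1296

0.1296


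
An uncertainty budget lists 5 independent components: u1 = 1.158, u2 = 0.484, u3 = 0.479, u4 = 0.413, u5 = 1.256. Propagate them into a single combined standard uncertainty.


uc = sqrt(1.158^2 + 0.484^2 + 0.479^2 + 0.413^2 + 1.256^2)
uc = sqrt(3.552766)
uc = 1.8849

1.8849


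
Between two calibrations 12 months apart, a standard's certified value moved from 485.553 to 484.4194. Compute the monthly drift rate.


rate = (v2 - v1) / months
= (484.4194 - 485.553) / 12
= -1.1336 / 12
= -0.0945

-0.0945


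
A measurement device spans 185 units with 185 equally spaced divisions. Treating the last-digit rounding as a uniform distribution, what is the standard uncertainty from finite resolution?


resolution = range / divisions
resolution = 185 / 185 = 1
u_res = resolution / (2*sqrt(3))
u_res = 1 / 3.4641016
u_res = 0.2887

0.2887


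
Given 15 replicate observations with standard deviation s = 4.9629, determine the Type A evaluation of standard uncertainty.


u_A = s / sqrt(n)
u_A = 4.9629 / sqrt(15)
u_A = 4.9629 / 3.8729833
u_A = 1.2814

1.2814


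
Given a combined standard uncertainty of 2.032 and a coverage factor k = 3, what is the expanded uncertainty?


U = k * uc
U = 3 * 2.032
U = 6.0960

6.0960


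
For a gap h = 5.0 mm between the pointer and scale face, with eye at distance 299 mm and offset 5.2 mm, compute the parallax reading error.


error = h * offset / d
= 5.0 * 5.2 / 299
= 0.0870

0.0870


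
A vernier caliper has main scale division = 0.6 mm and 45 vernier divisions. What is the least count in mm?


LC = MSD / n_div
= 0.6 / 45
= 0.0133

0.0133


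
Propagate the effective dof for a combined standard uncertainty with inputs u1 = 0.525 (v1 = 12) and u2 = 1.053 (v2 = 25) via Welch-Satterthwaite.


uc = sqrt(u1^2 + u2^2) = sqrt(0.525^2 + 1.053^2) = 1.1766197
v_eff = uc^4 / (u1^4/v1 + u2^4/v2)
= 1.1766197^4 / (0.525^4/12 + 1.053^4/25)
= 1.9166573 / 0.055509058
v_eff = 34.5287

34.5287


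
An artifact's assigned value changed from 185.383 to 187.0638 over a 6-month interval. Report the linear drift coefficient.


rate = (v2 - v1) / months
= (187.0638 - 185.383) / 6
= 1.6808 / 6
= 0.2801

0.2801


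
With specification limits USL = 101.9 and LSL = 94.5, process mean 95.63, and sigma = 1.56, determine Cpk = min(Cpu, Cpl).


Cpu = (USL - mean) / (3*sigma) = (101.9 - 95.63) / (3*1.56) = 1.3397
Cpl = (mean - LSL) / (3*sigma) = (95.63 - 94.5) / (3*1.56) = 0.2415
Cpk = min(Cpu, Cpl) = 0.2415

0.2415


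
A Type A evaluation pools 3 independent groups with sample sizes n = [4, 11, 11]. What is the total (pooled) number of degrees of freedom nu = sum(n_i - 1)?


nu = sum_i (n_i - 1)
nu = ((4 - 1) + (11 - 1) + (11 - 1))
nu = 3 + 10 + 10
nu = 23

23


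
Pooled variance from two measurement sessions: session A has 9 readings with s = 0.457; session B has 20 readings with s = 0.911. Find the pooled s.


s_p = sqrt(((n1-1)*s1^2 + (n2-1)*s2^2) / (n1+n2-2))
numerator = (9-1)*0.457^2 + (20-1)*0.911^2 = 1.670792 + 15.768499 = 17.439291
denominator = 9 + 20 - 2 = 27
s_p^2 = 17.439291 / 27 = 0.64589967
s_p = sqrt(0.64589967) = 0.8037

0.8037


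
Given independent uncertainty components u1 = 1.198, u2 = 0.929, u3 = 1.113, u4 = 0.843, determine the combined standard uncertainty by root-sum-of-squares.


uc = sqrt(1.198^2 + 0.929^2 + 1.113^2 + 0.843^2)
uc = sqrt(4.247663)
uc = 2.0610

2.0610


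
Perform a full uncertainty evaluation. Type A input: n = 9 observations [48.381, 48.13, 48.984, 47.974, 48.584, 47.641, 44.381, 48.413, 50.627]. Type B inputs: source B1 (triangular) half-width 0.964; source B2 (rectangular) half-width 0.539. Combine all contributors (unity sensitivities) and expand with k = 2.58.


mean = (48.381 + 48.13 + 48.984 + 47.974 + 48.584 + 47.641 + 44.381 + 48.413 + 50.627) / 9 = 48.12388889
s = sqrt(sum((x - mean)^2)/(n-1)) = 1.6443712
u_A = s / sqrt(n) = 1.6443712 / sqrt(9) = 0.54812373
u_B1 = 0.964 / sqrt(6) = 0.39355135
u_B2 = 0.539 / sqrt(3) = 0.3111918
uc = sqrt(0.54812373^2 + 0.39355135^2 + 0.3111918^2) = 0.74307646
U = k * uc = 2.58 * 0.74307646
U = 1.9171

1.9171


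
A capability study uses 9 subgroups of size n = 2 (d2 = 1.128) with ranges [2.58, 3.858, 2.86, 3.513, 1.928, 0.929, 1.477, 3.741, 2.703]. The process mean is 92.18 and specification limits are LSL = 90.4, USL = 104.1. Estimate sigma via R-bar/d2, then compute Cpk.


R_bar = (2.58 + 3.858 + 2.86 + 3.513 + 1.928 + 0.929 + 1.477 + 3.741 + 2.703) / 9 = 2.621
sigma = R_bar / d2 = 2.621 / 1.128 = 2.3235816
Cp = (USL - LSL)/(6*sigma) = (104.1 - 90.4)/(6*2.3235816) = 0.9827
Cpu = (104.1 - 92.18)/(3*2.3235816) = 1.7100
Cpl = (92.18 - 90.4)/(3*2.3235816) = 0.2554
Cpk = min(Cpu, Cpl) = 0.2554

0.2554


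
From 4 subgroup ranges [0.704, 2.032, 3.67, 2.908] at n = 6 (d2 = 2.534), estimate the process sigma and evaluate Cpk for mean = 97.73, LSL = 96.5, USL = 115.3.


R_bar = (0.704 + 2.032 + 3.67 + 2.908) / 4 = 2.3285
sigma = R_bar / d2 = 2.3285 / 2.534 = 0.91890292
Cp = (USL - LSL)/(6*sigma) = (115.3 - 96.5)/(6*0.91890292) = 3.4099
Cpu = (115.3 - 97.73)/(3*0.91890292) = 6.3735
Cpl = (97.73 - 96.5)/(3*0.91890292) = 0.4462
Cpk = min(Cpu, Cpl) = 0.4462

0.4462


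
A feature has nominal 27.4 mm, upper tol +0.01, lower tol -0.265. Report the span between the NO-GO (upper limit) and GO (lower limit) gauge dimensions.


GO = nominal - lower_tol (smallest hole = maximum material condition)
GO = 27.4 - 0.265 = 27.135
NO-GO = nominal + upper_tol (largest hole = least material condition)
NO-GO = 27.4 + 0.01 = 27.41
spread = NO-GO - GO = 27.41 - 27.135 = 0.2750

0.2750


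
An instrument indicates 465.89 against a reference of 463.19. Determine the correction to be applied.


Correction = standard - reading
= 463.19 - 465.89
= -2.7000

-2.7000


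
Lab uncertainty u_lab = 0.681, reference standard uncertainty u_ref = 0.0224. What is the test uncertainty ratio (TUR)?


TUR = u_lab / u_ref
= 0.681 / 0.0224
= 30.4018

30.4018


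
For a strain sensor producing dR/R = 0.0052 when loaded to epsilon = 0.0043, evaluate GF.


GF = (dR/R) / epsilon
= 0.0052 / 0.0043
= 1.2093

1.2093


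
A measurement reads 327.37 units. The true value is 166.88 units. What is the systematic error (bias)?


Systematic error = measured - true
= 327.37 - 166.88
= 160.4900

160.4900


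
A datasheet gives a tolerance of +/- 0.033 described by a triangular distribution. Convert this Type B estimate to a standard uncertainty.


u_B = half_width / sqrt(6)
u_B = 0.033 / 2.4494897
u_B = 0.0135

0.0135


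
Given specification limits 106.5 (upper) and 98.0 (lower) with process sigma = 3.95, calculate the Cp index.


Cp = (USL - LSL) / (6 * sigma)
= (106.5 - 98.0) / (6 * 3.95)
= 8.5000 / 23.7000
= 0.3586

0.3586


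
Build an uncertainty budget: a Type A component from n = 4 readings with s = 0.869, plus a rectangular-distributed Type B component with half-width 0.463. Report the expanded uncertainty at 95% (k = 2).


u_A = s / sqrt(n) = 0.869 / sqrt(4) = 0.4345
u_B = half_width / sqrt(3) = 0.463 / sqrt(3) = 0.26731317
uc = sqrt(u_A^2 + u_B^2) = sqrt(0.4345^2 + 0.26731317^2) = 0.51014369
U = k * uc = 2 * 0.51014369
U = 1.0203

1.0203


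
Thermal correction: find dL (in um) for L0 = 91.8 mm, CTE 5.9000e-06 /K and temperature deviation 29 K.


dL = L * alpha * dT
= 91.8 * 5.9000e-06 * 29
= 0.0157070 mm
dL_um = 0.0157070 * 1000 = 15.7070 um

15.7070


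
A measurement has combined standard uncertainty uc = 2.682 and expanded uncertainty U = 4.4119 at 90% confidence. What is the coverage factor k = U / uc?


k = U / uc
k = 4.4119 / 2.682
k = 1.645

1.645


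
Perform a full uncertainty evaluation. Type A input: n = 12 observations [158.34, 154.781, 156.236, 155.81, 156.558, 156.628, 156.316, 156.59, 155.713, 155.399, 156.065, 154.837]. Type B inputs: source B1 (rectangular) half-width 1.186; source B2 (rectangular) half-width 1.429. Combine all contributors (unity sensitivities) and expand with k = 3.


mean = (158.34 + 154.781 + 156.236 + 155.81 + 156.558 + 156.628 + 156.316 + 156.59 + 155.713 + 155.399 + 156.065 + 154.837) / 12 = 156.1060833
s = sqrt(sum((x - mean)^2)/(n-1)) = 0.94735905
u_A = s / sqrt(n) = 0.94735905 / sqrt(12) = 0.273479
u_B1 = 1.186 / sqrt(3) = 0.68473742
u_B2 = 1.429 / sqrt(3) = 0.82503353
uc = sqrt(0.273479^2 + 0.68473742^2 + 0.82503353^2) = 1.1064974
U = k * uc = 3 * 1.1064974
U = 3.3195

3.3195


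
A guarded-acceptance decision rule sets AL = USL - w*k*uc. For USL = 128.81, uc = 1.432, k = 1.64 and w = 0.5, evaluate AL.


U = k * uc = 1.64 * 1.432 = 2.34848
guard band g = w * U = 0.5 * 2.34848 = 1.17424
AL = USL - g = 128.81 - 1.17424
AL = 127.6358

127.6358


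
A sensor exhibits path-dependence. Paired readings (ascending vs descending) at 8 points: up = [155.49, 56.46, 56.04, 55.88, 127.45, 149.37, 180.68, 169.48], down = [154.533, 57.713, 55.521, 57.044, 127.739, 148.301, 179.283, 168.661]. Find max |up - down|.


|155.49 - 154.533| = 0.9570
|56.46 - 57.713| = 1.2530
|56.04 - 55.521| = 0.5190
|55.88 - 57.044| = 1.1640
|127.45 - 127.739| = 0.2890
|149.37 - 148.301| = 1.0690
|180.68 - 179.283| = 1.3970
|169.48 - 168.661| = 0.8190
hysteresis = max(diffs) = 1.3970

1.3970


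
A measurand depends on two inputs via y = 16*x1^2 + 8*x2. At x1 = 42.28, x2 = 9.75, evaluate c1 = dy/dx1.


y = 16*x1^2 + 8*x2
dy/dx1 = 2*16*x1
Evaluate at x1 = 42.28: c1 = 32 * 42.28
c1 = 1352.9600

1352.9600


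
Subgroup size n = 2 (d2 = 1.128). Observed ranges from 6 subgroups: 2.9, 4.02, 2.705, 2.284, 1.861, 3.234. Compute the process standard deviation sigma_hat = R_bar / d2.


R_bar = (2.9 + 4.02 + 2.705 + 2.284 + 1.861 + 3.234) / 6
R_bar = 17.004 / 6 = 2.834
sigma_hat = R_bar / d2 = 2.834 / 1.128 = 2.5124

2.5124


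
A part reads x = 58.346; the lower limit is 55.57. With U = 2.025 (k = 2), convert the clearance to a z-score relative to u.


u = U / k = 2.025 / 2 = 1.0125
margin = |LSL - x| = |55.57 - 58.346| = 2.776
z = margin / u = 2.776 / 1.0125
z = 2.7417

2.7417


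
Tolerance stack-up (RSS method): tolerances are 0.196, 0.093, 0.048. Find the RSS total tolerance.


RSS = sqrt(0.196^2 + 0.093^2 + 0.048^2)
= sqrt(0.049369)
= 0.2222

0.2222


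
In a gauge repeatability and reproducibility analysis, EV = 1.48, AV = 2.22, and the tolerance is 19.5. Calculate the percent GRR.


GRR = sqrt(EV^2 + AV^2) = sqrt(1.48^2 + 2.22^2) = 2.6681079
%GRR = GRR / tol * 100 = 2.6681079 / 19.5 * 100
%GRR = 13.6826

13.6826


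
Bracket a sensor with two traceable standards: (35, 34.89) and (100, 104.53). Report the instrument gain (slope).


slope = (y2 - y1) / (x2 - x1)
= (104.53 - 34.89) / (100 - 35)
= 69.6400 / 65
= 1.0714

1.0714


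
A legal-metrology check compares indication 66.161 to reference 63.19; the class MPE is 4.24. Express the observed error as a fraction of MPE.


e = indication - reference = 66.161 - 63.19 = 2.9710
|e| = 2.9710
ratio = |e| / MPE = 2.9710 / 4.24
ratio = 0.7007

0.7007


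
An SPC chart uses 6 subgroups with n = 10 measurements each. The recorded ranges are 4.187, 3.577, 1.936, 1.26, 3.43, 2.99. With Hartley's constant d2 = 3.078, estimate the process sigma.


R_bar = (4.187 + 3.577 + 1.936 + 1.26 + 3.43 + 2.99) / 6
R_bar = 17.38 / 6 = 2.8966667
sigma_hat = R_bar / d2 = 2.8966667 / 3.078 = 0.9411

0.9411


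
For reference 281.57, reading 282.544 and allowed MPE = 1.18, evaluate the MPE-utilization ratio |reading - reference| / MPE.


e = indication - reference = 282.544 - 281.57 = 0.9740
|e| = 0.9740
ratio = |e| / MPE = 0.9740 / 1.18
ratio = 0.8254

0.8254


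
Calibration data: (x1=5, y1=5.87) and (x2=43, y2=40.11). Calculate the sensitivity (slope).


slope = (y2 - y1) / (x2 - x1)
= (40.11 - 5.87) / (43 - 5)
= 34.2400 / 38
= 0.9011

0.9011


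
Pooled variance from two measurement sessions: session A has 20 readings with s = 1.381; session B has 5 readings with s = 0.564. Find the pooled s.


s_p = sqrt(((n1-1)*s1^2 + (n2-1)*s2^2) / (n1+n2-2))
numerator = (20-1)*1.381^2 + (5-1)*0.564^2 = 36.236059 + 1.272384 = 37.508443
denominator = 20 + 5 - 2 = 23
s_p^2 = 37.508443 / 23 = 1.6308019
s_p = sqrt(1.6308019) = 1.2770

1.2770


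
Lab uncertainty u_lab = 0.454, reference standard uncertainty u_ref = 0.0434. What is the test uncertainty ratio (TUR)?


TUR = u_lab / u_ref
= 0.454 / 0.0434
= 10.4608

10.4608


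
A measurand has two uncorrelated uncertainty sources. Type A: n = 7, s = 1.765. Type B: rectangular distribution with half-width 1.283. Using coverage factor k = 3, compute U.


u_A = s / sqrt(n) = 1.765 / sqrt(7) = 0.66710729
u_B = half_width / sqrt(3) = 1.283 / sqrt(3) = 0.7407404
uc = sqrt(u_A^2 + u_B^2) = sqrt(0.66710729^2 + 0.7407404^2) = 0.99685931
U = k * uc = 3 * 0.99685931
U = 2.9906

2.9906


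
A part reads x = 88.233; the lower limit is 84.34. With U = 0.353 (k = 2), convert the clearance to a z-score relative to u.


u = U / k = 0.353 / 2 = 0.1765
margin = |LSL - x| = |84.34 - 88.233| = 3.893
z = margin / u = 3.893 / 0.1765
z = 22.0567

22.0567


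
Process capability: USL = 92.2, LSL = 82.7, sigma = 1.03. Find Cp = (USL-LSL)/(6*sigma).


Cp = (USL - LSL) / (6 * sigma)
= (92.2 - 82.7) / (6 * 1.03)
= 9.5000 / 6.1800
= 1.5372

1.5372


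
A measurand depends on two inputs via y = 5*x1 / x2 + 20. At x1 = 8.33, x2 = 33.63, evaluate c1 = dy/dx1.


y = 5*x1 / x2 + 20
dy/dx1 = 5/x2
Evaluate at x2 = 33.63: c1 = 5 / 33.63
c1 = 0.1487

0.1487


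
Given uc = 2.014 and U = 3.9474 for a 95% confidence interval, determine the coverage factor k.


k = U / uc
k = 3.9474 / 2.014
k = 1.96

1.96


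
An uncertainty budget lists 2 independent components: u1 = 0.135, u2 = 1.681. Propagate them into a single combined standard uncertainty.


uc = sqrt(0.135^2 + 1.681^2)
uc = sqrt(2.843986)
uc = 1.6864

1.6864


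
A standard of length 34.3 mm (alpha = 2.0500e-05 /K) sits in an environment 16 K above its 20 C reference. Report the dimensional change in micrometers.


dL = L * alpha * dT
= 34.3 * 2.0500e-05 * 16
= 0.0112504 mm
dL_um = 0.0112504 * 1000 = 11.2504 um

11.2504


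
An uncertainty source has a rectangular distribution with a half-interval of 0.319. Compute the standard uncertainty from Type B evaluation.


u_B = half_width / sqrt(3)
u_B = 0.319 / 1.7320508
u_B = 0.1842

0.1842


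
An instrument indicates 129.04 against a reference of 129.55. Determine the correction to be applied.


Correction = standard - reading
= 129.55 - 129.04
= 0.5100

0.5100


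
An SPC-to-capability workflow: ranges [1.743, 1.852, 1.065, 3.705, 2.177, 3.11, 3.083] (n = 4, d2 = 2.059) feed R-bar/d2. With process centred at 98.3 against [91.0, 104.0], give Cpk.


R_bar = (1.743 + 1.852 + 1.065 + 3.705 + 2.177 + 3.11 + 3.083) / 7 = 2.3907143
sigma = R_bar / d2 = 2.3907143 / 2.059 = 1.1611046
Cp = (USL - LSL)/(6*sigma) = (104.0 - 91.0)/(6*1.1611046) = 1.8660
Cpu = (104.0 - 98.3)/(3*1.1611046) = 1.6364
Cpl = (98.3 - 91.0)/(3*1.1611046) = 2.0957
Cpk = min(Cpu, Cpl) = 1.6364

1.6364


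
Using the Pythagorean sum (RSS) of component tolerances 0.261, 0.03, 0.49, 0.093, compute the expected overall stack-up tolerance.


RSS = sqrt(0.261^2 + 0.03^2 + 0.49^2 + 0.093^2)
= sqrt(0.31777)
= 0.5637

0.5637


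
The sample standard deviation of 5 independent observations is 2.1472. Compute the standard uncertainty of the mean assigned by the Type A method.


u_A = s / sqrt(n)
u_A = 2.1472 / sqrt(5)
u_A = 2.1472 / 2.236068
u_A = 0.9603

0.9603


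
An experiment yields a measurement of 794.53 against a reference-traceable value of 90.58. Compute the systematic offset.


Systematic error = measured - true
= 794.53 - 90.58
= 703.9500

703.9500


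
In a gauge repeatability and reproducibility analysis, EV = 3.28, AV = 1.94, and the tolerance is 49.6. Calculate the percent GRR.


GRR = sqrt(EV^2 + AV^2) = sqrt(3.28^2 + 1.94^2) = 3.8107742
%GRR = GRR / tol * 100 = 3.8107742 / 49.6 * 100
%GRR = 7.6830

7.6830


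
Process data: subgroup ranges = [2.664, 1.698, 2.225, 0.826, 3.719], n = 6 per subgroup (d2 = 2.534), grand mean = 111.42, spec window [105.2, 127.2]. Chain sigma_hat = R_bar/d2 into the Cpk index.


R_bar = (2.664 + 1.698 + 2.225 + 0.826 + 3.719) / 5 = 2.2264
sigma = R_bar / d2 = 2.2264 / 2.534 = 0.87861089
Cp = (USL - LSL)/(6*sigma) = (127.2 - 105.2)/(6*0.87861089) = 4.1733
Cpu = (127.2 - 111.42)/(3*0.87861089) = 5.9867
Cpl = (111.42 - 105.2)/(3*0.87861089) = 2.3598
Cpk = min(Cpu, Cpl) = 2.3598

2.3598


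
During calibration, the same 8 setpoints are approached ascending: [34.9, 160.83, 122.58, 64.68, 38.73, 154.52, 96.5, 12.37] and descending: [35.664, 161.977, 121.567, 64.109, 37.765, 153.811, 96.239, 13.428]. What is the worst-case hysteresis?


|34.9 - 35.664| = 0.7640
|160.83 - 161.977| = 1.1470
|122.58 - 121.567| = 1.0130
|64.68 - 64.109| = 0.5710
|38.73 - 37.765| = 0.9650
|154.52 - 153.811| = 0.7090
|96.5 - 96.239| = 0.2610
|12.37 - 13.428| = 1.0580
hysteresis = max(diffs) = 1.1470

1.1470


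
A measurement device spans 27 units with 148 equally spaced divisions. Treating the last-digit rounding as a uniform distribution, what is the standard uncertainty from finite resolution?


resolution = range / divisions
resolution = 27 / 148 = 0.18243243
u_res = resolution / (2*sqrt(3))
u_res = 0.18243243 / 3.4641016
u_res = 0.0527

0.0527


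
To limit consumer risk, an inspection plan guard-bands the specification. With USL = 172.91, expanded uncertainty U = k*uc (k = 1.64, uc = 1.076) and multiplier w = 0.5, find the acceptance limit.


U = k * uc = 1.64 * 1.076 = 1.76464
guard band g = w * U = 0.5 * 1.76464 = 0.88232
AL = USL - g = 172.91 - 0.88232
AL = 172.0277

172.0277


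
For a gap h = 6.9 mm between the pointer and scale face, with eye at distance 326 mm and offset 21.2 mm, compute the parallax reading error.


error = h * offset / d
= 6.9 * 21.2 / 326
= 0.4487

0.4487


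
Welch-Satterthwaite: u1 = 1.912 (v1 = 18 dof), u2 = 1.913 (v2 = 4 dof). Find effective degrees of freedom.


uc = sqrt(u1^2 + u2^2) = sqrt(1.912^2 + 1.913^2) = 2.7046835
v_eff = uc^4 / (u1^4/v1 + u2^4/v2)
= 2.7046835^4 / (1.912^4/18 + 1.913^4/4)
= 53.513802 / 4.0905815
v_eff = 13.0822

13.0822


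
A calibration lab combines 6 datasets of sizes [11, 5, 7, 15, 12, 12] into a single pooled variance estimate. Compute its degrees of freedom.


nu = sum_i (n_i - 1)
nu = ((11 - 1) + (5 - 1) + (7 - 1) + (15 - 1) + (12 - 1) + (12 - 1))
nu = 10 + 4 + 6 + 14 + 11 + 11
nu = 56

56


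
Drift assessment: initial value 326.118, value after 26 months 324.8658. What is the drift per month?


rate = (v2 - v1) / months
= (324.8658 - 326.118) / 26
= -1.2522 / 26
= -0.0482

-0.0482


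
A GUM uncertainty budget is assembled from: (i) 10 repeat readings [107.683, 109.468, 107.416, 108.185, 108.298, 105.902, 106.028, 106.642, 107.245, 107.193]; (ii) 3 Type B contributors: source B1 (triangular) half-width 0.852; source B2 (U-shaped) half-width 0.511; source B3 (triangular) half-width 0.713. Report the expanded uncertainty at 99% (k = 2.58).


mean = (107.683 + 109.468 + 107.416 + 108.185 + 108.298 + 105.902 + 106.028 + 106.642 + 107.245 + 107.193) / 10 = 107.406
s = sqrt(sum((x - mean)^2)/(n-1)) = 1.0825415
u_A = s / sqrt(n) = 1.0825415 / sqrt(10) = 0.34232968
u_B1 = 0.852 / sqrt(6) = 0.34782754
u_B2 = 0.511 / sqrt(2) = 0.36133157
u_B3 = 0.713 / sqrt(6) = 0.29108103
uc = sqrt(0.34232968^2 + 0.34782754^2 + 0.36133157^2 + 0.29108103^2) = 0.67339608
U = k * uc = 2.58 * 0.67339608
U = 1.7374

1.7374


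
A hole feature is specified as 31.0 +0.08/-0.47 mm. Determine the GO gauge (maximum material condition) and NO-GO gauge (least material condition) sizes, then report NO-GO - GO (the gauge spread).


GO = nominal - lower_tol (smallest hole = maximum material condition)
GO = 31.0 - 0.47 = 30.53
NO-GO = nominal + upper_tol (largest hole = least material condition)
NO-GO = 31.0 + 0.08 = 31.08
spread = NO-GO - GO = 31.08 - 30.53 = 0.5500

0.5500


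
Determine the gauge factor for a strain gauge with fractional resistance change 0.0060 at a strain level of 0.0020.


GF = (dR/R) / epsilon
= 0.0060 / 0.0020
= 3.0000

3.0000


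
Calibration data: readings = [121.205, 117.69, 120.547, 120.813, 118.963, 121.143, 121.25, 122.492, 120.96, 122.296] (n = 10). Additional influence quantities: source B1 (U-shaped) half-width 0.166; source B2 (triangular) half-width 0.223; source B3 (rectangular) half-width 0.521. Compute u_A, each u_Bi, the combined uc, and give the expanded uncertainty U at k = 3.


mean = (121.205 + 117.69 + 120.547 + 120.813 + 118.963 + 121.143 + 121.25 + 122.492 + 120.96 + 122.296) / 10 = 120.7359
s = sqrt(sum((x - mean)^2)/(n-1)) = 1.4406948
u_A = s / sqrt(n) = 1.4406948 / sqrt(10) = 0.4555877
u_B1 = 0.166 / sqrt(2) = 0.11737973
u_B2 = 0.223 / sqrt(6) = 0.091039369
u_B3 = 0.521 / sqrt(3) = 0.30079949
uc = sqrt(0.4555877^2 + 0.11737973^2 + 0.091039369^2 + 0.30079949^2) = 0.56577969
U = k * uc = 3 * 0.56577969
U = 1.6973

1.6973


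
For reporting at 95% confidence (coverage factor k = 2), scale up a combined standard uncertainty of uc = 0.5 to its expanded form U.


U = k * uc
U = 2 * 0.5
U = 1.0000

1.0000


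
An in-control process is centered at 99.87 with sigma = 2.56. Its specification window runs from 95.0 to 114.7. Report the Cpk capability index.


Cpu = (USL - mean) / (3*sigma) = (114.7 - 99.87) / (3*2.56) = 1.9310
Cpl = (mean - LSL) / (3*sigma) = (99.87 - 95.0) / (3*2.56) = 0.6341
Cpk = min(Cpu, Cpl) = 0.6341

0.6341


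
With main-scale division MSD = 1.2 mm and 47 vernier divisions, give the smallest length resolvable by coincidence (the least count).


LC = MSD / n_div
= 1.2 / 47
= 0.0255

0.0255


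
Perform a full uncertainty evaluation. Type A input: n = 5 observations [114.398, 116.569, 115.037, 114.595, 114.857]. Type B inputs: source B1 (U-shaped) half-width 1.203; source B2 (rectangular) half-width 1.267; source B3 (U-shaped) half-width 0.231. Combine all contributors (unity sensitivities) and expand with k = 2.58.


mean = (114.398 + 116.569 + 115.037 + 114.595 + 114.857) / 5 = 115.0912
s = sqrt(sum((x - mean)^2)/(n-1)) = 0.86145528
u_A = s / sqrt(n) = 0.86145528 / sqrt(5) = 0.38525451
u_B1 = 1.203 / sqrt(2) = 0.85064946
u_B2 = 1.267 / sqrt(3) = 0.73150279
u_B3 = 0.231 / sqrt(2) = 0.16334167
uc = sqrt(0.38525451^2 + 0.85064946^2 + 0.73150279^2 + 0.16334167^2) = 1.1974149
U = k * uc = 2.58 * 1.1974149
U = 3.0893

3.0893


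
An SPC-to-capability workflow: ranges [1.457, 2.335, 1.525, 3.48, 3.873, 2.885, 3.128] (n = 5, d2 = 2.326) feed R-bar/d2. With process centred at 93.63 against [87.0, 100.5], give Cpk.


R_bar = (1.457 + 2.335 + 1.525 + 3.48 + 3.873 + 2.885 + 3.128) / 7 = 2.669
sigma = R_bar / d2 = 2.669 / 2.326 = 1.1474635
Cp = (USL - LSL)/(6*sigma) = (100.5 - 87.0)/(6*1.1474635) = 1.9608
Cpu = (100.5 - 93.63)/(3*1.1474635) = 1.9957
Cpl = (93.63 - 87.0)/(3*1.1474635) = 1.9260
Cpk = min(Cpu, Cpl) = 1.9260

1.9260


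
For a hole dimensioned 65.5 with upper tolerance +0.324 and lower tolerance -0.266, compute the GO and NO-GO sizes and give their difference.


GO = nominal - lower_tol (smallest hole = maximum material condition)
GO = 65.5 - 0.266 = 65.234
NO-GO = nominal + upper_tol (largest hole = least material condition)
NO-GO = 65.5 + 0.324 = 65.824
spread = NO-GO - GO = 65.824 - 65.234 = 0.5900

0.5900


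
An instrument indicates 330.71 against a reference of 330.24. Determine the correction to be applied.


Correction = standard - reading
= 330.24 - 330.71
= -0.4700

-0.4700


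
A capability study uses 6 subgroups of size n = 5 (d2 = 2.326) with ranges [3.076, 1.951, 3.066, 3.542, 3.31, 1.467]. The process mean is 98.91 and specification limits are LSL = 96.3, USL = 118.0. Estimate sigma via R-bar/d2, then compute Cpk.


R_bar = (3.076 + 1.951 + 3.066 + 3.542 + 3.31 + 1.467) / 6 = 2.7353333
sigma = R_bar / d2 = 2.7353333 / 2.326 = 1.1759816
Cp = (USL - LSL)/(6*sigma) = (118.0 - 96.3)/(6*1.1759816) = 3.0754
Cpu = (118.0 - 98.91)/(3*1.1759816) = 5.4111
Cpl = (98.91 - 96.3)/(3*1.1759816) = 0.7398
Cpk = min(Cpu, Cpl) = 0.7398

0.7398


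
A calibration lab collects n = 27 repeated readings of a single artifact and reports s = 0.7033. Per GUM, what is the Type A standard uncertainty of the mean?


u_A = s / sqrt(n)
u_A = 0.7033 / sqrt(27)
u_A = 0.7033 / 5.1961524
u_A = 0.1354

0.1354


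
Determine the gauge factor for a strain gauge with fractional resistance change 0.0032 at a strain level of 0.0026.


GF = (dR/R) / epsilon
= 0.0032 / 0.0026
= 1.2308

1.2308


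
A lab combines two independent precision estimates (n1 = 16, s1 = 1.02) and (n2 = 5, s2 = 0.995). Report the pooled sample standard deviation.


s_p = sqrt(((n1-1)*s1^2 + (n2-1)*s2^2) / (n1+n2-2))
numerator = (16-1)*1.02^2 + (5-1)*0.995^2 = 15.606 + 3.9601 = 19.5661
denominator = 16 + 5 - 2 = 19
s_p^2 = 19.5661 / 19 = 1.0297947
s_p = sqrt(1.0297947) = 1.0148

1.0148


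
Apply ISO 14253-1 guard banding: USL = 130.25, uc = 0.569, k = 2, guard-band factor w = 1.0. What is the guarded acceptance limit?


U = k * uc = 2 * 0.569 = 1.138
guard band g = w * U = 1.0 * 1.138 = 1.138
AL = USL - g = 130.25 - 1.138
AL = 129.1120

129.1120


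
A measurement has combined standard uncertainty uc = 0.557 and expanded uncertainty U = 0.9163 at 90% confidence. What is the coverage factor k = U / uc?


k = U / uc
k = 0.9163 / 0.557
k = 1.645

1.645


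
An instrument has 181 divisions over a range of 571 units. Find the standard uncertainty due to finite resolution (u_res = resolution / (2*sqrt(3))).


resolution = range / divisions
resolution = 571 / 181 = 3.1546961
u_res = resolution / (2*sqrt(3))
u_res = 3.1546961 / 3.4641016
u_res = 0.9107

0.9107


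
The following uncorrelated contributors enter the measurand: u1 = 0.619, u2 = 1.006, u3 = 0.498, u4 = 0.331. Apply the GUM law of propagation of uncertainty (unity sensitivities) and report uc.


uc = sqrt(0.619^2 + 1.006^2 + 0.498^2 + 0.331^2)
uc = sqrt(1.752762)
uc = 1.3239

1.3239


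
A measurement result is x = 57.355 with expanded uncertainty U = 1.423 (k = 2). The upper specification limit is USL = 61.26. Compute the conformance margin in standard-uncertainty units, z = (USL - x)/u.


u = U / k = 1.423 / 2 = 0.7115
margin = |USL - x| = |61.26 - 57.355| = 3.905
z = margin / u = 3.905 / 0.7115
z = 5.4884

5.4884


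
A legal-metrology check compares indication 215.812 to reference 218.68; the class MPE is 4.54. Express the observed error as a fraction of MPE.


e = indication - reference = 215.812 - 218.68 = -2.8680
|e| = 2.8680
ratio = |e| / MPE = 2.8680 / 4.54
ratio = 0.6317

0.6317


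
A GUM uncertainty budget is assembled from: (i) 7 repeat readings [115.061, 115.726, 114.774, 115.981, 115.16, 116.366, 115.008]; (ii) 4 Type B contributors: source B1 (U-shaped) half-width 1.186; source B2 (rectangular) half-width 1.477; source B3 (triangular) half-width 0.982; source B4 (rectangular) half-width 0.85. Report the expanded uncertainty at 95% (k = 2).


mean = (115.061 + 115.726 + 114.774 + 115.981 + 115.16 + 116.366 + 115.008) / 7 = 115.4394286
s = sqrt(sum((x - mean)^2)/(n-1)) = 0.5893742
u_A = s / sqrt(n) = 0.5893742 / sqrt(7) = 0.22276251
u_B1 = 1.186 / sqrt(2) = 0.83862864
u_B2 = 1.477 / sqrt(3) = 0.85274635
u_B3 = 0.982 / sqrt(6) = 0.40089982
u_B4 = 0.85 / sqrt(3) = 0.49074773
uc = sqrt(0.22276251^2 + 0.83862864^2 + 0.85274635^2 + 0.40089982^2 + 0.49074773^2) = 1.371733
U = k * uc = 2 * 1.371733
U = 2.7435

2.7435


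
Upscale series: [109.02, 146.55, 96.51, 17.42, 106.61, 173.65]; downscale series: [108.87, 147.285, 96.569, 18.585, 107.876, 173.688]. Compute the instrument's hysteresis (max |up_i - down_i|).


|109.02 - 108.87| = 0.1500
|146.55 - 147.285| = 0.7350
|96.51 - 96.569| = 0.0590
|17.42 - 18.585| = 1.1650
|106.61 - 107.876| = 1.2660
|173.65 - 173.688| = 0.0380
hysteresis = max(diffs) = 1.2660

1.2660


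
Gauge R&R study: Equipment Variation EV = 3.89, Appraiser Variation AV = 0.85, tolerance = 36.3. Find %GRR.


GRR = sqrt(EV^2 + AV^2) = sqrt(3.89^2 + 0.85^2) = 3.9817835
%GRR = GRR / tol * 100 = 3.9817835 / 36.3 * 100
%GRR = 10.9691

10.9691


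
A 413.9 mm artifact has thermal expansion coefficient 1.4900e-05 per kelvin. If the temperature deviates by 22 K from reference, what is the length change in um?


dL = L * alpha * dT
= 413.9 * 1.4900e-05 * 22
= 0.1356764 mm
dL_um = 0.1356764 * 1000 = 135.6764 um

135.6764


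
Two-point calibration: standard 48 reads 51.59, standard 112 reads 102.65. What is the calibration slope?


slope = (y2 - y1) / (x2 - x1)
= (102.65 - 51.59) / (112 - 48)
= 51.0600 / 64
= 0.7978

0.7978


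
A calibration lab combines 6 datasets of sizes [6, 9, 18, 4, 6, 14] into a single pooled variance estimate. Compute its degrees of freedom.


nu = sum_i (n_i - 1)
nu = ((6 - 1) + (9 - 1) + (18 - 1) + (4 - 1) + (6 - 1) + (14 - 1))
nu = 5 + 8 + 17 + 3 + 5 + 13
nu = 51

51


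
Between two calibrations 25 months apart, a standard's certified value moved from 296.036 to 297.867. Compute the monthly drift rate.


rate = (v2 - v1) / months
= (297.867 - 296.036) / 25
= 1.8310 / 25
= 0.0732

0.0732


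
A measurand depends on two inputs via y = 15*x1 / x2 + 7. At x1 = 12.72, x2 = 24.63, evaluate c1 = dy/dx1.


y = 15*x1 / x2 + 7
dy/dx1 = 15/x2
Evaluate at x2 = 24.63: c1 = 15 / 24.63
c1 = 0.6090

0.6090


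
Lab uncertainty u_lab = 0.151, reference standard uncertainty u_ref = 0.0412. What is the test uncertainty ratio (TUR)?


TUR = u_lab / u_ref
= 0.151 / 0.0412
= 3.6650

3.6650


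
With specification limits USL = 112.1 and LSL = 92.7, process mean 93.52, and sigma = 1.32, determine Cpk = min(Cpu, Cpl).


Cpu = (USL - mean) / (3*sigma) = (112.1 - 93.52) / (3*1.32) = 4.6919
Cpl = (mean - LSL) / (3*sigma) = (93.52 - 92.7) / (3*1.32) = 0.2071
Cpk = min(Cpu, Cpl) = 0.2071

0.2071


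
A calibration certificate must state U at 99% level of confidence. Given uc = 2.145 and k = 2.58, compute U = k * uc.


U = k * uc
U = 2.58 * 2.145
U = 5.5341

5.5341


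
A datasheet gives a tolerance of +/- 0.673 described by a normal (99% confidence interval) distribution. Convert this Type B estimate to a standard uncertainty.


u_B = half_width / 2.576
u_B = 0.673 / 2.576
u_B = 0.2613

0.2613


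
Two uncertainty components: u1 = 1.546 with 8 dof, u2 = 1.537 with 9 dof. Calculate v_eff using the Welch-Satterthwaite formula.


uc = sqrt(u1^2 + u2^2) = sqrt(1.546^2 + 1.537^2) = 2.1800195
v_eff = uc^4 / (u1^4/v1 + u2^4/v2)
= 2.1800195^4 / (1.546^4/8 + 1.537^4/9)
= 22.586114 / 1.3341693
v_eff = 16.9290

16.9290


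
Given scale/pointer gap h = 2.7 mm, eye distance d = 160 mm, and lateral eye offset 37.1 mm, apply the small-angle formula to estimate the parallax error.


error = h * offset / d
= 2.7 * 37.1 / 160
= 0.6261

0.6261


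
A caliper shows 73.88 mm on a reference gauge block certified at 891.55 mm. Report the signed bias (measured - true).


Systematic error = measured - true
= 73.88 - 891.55
= -817.6700

-817.6700


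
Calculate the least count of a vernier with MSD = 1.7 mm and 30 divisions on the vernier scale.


LC = MSD / n_div
= 1.7 / 30
= 0.0567

0.0567


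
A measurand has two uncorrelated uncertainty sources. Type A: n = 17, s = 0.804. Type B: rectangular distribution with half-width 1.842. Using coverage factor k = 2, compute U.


u_A = s / sqrt(n) = 0.804 / sqrt(17) = 0.19499864
u_B = half_width / sqrt(3) = 1.842 / sqrt(3) = 1.0634792
uc = sqrt(u_A^2 + u_B^2) = sqrt(0.19499864^2 + 1.0634792^2) = 1.0812088
U = k * uc = 2 * 1.0812088
U = 2.1624

2.1624


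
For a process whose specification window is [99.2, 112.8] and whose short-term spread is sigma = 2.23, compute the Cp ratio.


Cp = (USL - LSL) / (6 * sigma)
= (112.8 - 99.2) / (6 * 2.23)
= 13.6000 / 13.3800
= 1.0164

1.0164


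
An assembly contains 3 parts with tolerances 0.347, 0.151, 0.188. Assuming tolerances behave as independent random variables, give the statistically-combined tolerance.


RSS = sqrt(0.347^2 + 0.151^2 + 0.188^2)
= sqrt(0.178554)
= 0.4226

0.4226


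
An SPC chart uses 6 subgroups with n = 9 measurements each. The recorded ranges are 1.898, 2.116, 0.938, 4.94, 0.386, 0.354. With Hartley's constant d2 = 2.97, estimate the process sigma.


R_bar = (1.898 + 2.116 + 0.938 + 4.94 + 0.386 + 0.354) / 6
R_bar = 10.632 / 6 = 1.772
sigma_hat = R_bar / d2 = 1.772 / 2.97 = 0.5966

0.5966


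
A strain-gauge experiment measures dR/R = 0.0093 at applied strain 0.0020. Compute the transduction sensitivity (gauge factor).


GF = (dR/R) / epsilon
= 0.0093 / 0.0020
= 4.6500

4.6500


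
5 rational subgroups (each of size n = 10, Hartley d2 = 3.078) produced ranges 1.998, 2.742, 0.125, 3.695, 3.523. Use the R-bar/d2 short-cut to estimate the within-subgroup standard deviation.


R_bar = (1.998 + 2.742 + 0.125 + 3.695 + 3.523) / 5
R_bar = 12.083 / 5 = 2.4166
sigma_hat = R_bar / d2 = 2.4166 / 3.078 = 0.7851

0.7851
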